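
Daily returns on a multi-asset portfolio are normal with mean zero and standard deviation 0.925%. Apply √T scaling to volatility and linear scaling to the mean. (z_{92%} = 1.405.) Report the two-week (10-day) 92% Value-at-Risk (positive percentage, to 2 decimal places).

4.11%

σ_{10d} = 0.925% × √10 = 2.925%.
VaR = 1.405 × 2.925% = 4.110%.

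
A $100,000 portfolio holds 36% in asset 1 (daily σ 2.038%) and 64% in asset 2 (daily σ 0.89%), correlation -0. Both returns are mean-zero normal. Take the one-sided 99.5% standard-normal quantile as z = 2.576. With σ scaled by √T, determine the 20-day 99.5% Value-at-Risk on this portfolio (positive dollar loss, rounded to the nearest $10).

$10,700

σ_p = √(0.36²·2.038² + 0.64²·0.89² + 2·-0·0.36·0.64·2.038·0.89) = 0.929%.
σ_{20d} = 0.929% × √20 = 4.155%.
VaR = 2.576 × 4.155% = 10.703%; on $100,000 that is $10,703.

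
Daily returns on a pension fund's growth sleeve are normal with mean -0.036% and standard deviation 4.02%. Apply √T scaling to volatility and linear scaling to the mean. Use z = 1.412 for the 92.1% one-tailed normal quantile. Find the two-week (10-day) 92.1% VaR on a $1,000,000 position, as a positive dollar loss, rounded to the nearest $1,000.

$183,000

σ_{10d} = 4.02% × √10 = 12.712%; μ_{10d} = 10 × -0.036% = -0.360%.
VaR = −(-0.360%) + 1.412 × 12.712% = 18.309%.
On $1,000,000: 0.18309 × $1,000,000 = $183,090.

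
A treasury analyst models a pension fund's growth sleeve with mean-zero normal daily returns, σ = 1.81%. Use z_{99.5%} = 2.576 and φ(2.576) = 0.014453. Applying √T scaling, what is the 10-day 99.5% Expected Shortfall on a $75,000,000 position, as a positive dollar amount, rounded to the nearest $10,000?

$12,410,000

σ_{10d} = 1.81% × √10 = 5.724%.
ES multiplier = φ(z)/(1−α) = 0.014453/0.005 = 2.891.
ES = 5.724% × 2.891 = 16.548%; on $75,000,000: $12,411,000.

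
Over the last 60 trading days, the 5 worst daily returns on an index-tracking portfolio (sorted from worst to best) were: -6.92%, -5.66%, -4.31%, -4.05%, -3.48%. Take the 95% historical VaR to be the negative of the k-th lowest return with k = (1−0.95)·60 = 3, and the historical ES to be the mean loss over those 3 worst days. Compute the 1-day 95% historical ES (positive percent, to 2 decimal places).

5.63%

The 3 worst returns sum to -16.89%.
ES = −(-16.89%) / 3 = 5.63%.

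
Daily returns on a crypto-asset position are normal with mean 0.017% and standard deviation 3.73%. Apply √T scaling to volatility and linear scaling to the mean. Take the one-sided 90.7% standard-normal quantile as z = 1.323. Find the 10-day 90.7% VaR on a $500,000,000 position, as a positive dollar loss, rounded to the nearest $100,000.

$77,200,000

σ_{10d} = 3.73% × √10 = 11.795%; μ_{10d} = 10 × 0.017% = 0.170%.
VaR = −(0.170%) + 1.323 × 11.795% = 15.435%.
On $500,000,000: 0.15435 × $500,000,000 = $77,175,000.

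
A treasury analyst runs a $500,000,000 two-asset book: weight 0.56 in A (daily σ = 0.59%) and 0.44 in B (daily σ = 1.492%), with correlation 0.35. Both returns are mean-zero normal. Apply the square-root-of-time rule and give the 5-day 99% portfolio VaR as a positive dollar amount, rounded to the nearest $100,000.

σ_p = √(0.56²·0.59² + 0.44²·1.492² + 2·0.35·0.56·0.44·0.59·1.492) = 0.832%.
σ_{5d} = 0.832% × √5 = 1.860%.
z(99%) = 2.326.
VaR = 2.326 × 1.860% = 4.326%; on $500,000,000 that is $21,630,000.

$21,600,000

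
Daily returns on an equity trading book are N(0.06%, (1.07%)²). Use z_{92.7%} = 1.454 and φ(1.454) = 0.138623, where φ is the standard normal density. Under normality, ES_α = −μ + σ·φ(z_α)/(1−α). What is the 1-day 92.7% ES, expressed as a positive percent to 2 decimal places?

Tail multiplier: φ(z)/(1−α) = 0.138623 / 0.073 = 1.899.
ES = −(0.06%) + 1.07% × 1.899 = 1.972%.

1.97%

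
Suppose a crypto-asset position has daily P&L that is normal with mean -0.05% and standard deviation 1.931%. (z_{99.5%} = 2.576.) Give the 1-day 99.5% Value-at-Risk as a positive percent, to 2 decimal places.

5.02%

VaR = −μ + z·σ = −(-0.05%) + 2.576 × 1.931% = 5.024%.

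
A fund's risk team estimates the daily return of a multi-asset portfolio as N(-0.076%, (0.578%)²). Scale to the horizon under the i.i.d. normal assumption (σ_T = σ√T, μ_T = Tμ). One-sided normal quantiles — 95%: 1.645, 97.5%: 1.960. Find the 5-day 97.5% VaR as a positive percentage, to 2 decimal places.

σ_{5d} = 0.578% × √5 = 1.292%; μ_{5d} = 5 × -0.076% = -0.380%.
VaR = −(-0.380%) + 1.960 × 1.292% = 2.912%.

2.91%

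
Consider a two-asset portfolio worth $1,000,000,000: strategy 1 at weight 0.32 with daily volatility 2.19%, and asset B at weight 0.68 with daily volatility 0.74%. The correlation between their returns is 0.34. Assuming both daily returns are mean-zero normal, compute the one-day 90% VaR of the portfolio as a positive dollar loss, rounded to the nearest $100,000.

$12,700,000

σ_p² = 0.32²·2.19² + 0.68²·0.74² + 2·0.34·0.32·0.68·2.19·0.74 = 0.9841 (%²).
σ_p = √0.9841 = 0.992%.
At 90%, z = 1.282.
VaR = 1.282 × 0.992% = 1.272%; on $1,000,000,000 that is $12,720,000.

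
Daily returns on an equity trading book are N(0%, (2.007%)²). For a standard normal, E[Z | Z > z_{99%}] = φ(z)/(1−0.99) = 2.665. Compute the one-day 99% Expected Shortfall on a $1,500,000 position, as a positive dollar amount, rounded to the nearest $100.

ES = 2.007% × 2.665 = 5.349%.
On $1,500,000: 0.05349 × $1,500,000 = $80,235.

$80,200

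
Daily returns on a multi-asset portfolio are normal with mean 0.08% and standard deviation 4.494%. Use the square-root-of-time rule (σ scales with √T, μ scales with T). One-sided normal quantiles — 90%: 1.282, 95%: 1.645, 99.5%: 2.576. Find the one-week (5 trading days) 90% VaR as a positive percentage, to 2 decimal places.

12.48%

σ_{5d} = 4.494% × √5 = 10.049%; μ_{5d} = 5 × 0.08% = 0.400%.
VaR = −(0.400%) + 1.282 × 10.049% = 12.483%.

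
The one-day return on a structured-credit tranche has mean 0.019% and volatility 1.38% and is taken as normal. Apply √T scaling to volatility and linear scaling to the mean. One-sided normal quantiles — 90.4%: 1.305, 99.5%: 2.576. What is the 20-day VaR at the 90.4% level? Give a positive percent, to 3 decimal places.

σ_{20d} = 1.38% × √20 = 6.172%; μ_{20d} = 20 × 0.019% = 0.380%.
VaR = −(0.380%) + 1.305 × 6.172% = 7.674%.

7.674%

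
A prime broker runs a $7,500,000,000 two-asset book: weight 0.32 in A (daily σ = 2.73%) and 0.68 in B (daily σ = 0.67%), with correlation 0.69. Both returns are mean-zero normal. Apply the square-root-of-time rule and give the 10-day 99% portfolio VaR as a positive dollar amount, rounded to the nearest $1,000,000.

$680,000,000

σ_p = √(0.32²·2.73² + 0.68²·0.67² + 2·0.69·0.32·0.68·2.73·0.67) = 1.233%.
σ_{10d} = 1.233% × √10 = 3.899%.
z(99%) = 2.326.
VaR = 2.326 × 3.899% = 9.069%; on $7,500,000,000 that is $680,175,000.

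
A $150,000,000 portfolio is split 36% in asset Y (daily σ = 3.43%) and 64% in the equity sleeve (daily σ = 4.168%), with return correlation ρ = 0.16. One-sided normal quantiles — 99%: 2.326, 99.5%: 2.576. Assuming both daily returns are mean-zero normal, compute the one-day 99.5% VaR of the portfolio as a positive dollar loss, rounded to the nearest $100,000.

$12,000,000

σ_p² = 0.36²·3.43² + 0.64²·4.168² + 2·0.16·0.36·0.64·3.43·4.168 = 9.6944 (%²).
σ_p = √9.6944 = 3.114%.
VaR = 2.576 × 3.114% = 8.022%; on $150,000,000 that is $12,033,000.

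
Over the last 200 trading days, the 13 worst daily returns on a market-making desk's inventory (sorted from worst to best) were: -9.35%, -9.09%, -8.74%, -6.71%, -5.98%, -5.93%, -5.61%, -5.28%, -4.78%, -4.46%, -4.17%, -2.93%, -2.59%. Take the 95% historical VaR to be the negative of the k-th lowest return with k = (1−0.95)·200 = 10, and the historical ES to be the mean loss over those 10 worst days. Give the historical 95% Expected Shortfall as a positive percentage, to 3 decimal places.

The 10 worst returns sum to -65.93%.
ES = −(-65.93%) / 10 = 6.593%.

6.593%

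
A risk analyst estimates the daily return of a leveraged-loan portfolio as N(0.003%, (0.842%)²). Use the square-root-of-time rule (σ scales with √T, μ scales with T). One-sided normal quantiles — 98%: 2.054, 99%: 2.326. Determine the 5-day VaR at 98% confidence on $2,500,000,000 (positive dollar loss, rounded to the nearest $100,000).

σ_{5d} = 0.842% × √5 = 1.883%; μ_{5d} = 5 × 0.003% = 0.015%.
VaR = −(0.015%) + 2.054 × 1.883% = 3.853%.
On $2,500,000,000: 0.03853 × $2,500,000,000 = $96,325,000.

$96,300,000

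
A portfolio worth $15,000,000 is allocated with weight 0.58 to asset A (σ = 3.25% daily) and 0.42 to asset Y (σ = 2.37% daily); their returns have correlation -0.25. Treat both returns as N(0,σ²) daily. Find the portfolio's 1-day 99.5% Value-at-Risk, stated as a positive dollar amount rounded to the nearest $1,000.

σ_p² = 0.58²·3.25² + 0.42²·2.37² + 2·-0.25·0.58·0.42·3.25·2.37 = 3.6059 (%²).
σ_p = √3.6059 = 1.899%.
At 99.5%, z = 2.576.
VaR = 2.576 × 1.899% = 4.892%; on $15,000,000 that is $733,800.

$734,000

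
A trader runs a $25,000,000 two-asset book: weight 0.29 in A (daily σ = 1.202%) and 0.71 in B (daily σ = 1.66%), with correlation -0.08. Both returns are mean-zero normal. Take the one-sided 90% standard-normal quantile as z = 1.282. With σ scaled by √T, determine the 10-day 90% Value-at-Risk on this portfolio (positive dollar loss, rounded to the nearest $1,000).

$1,218,000

σ_p = √(0.29²·1.202² + 0.71²·1.66² + 2·-0.08·0.29·0.71·1.202·1.66) = 1.202%.
σ_{10d} = 1.202% × √10 = 3.801%.
VaR = 1.282 × 3.801% = 4.873%; on $25,000,000 that is $1,218,250.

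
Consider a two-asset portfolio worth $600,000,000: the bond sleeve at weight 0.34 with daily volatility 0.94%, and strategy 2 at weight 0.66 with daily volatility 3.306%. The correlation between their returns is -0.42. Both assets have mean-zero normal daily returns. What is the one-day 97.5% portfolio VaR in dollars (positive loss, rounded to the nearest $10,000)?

σ_p² = 0.34²·0.94² + 0.66²·3.306² + 2·-0.42·0.34·0.66·0.94·3.306 = 4.2773 (%²).
σ_p = √4.2773 = 2.068%.
At 97.5%, z = 1.960.
VaR = 1.960 × 2.068% = 4.053%; on $600,000,000 that is $24,318,000.

$24,320,000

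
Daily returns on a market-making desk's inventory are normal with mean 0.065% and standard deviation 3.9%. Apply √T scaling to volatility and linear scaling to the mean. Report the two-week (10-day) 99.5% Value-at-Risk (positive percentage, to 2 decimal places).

31.12%

At 99.5%, z = 2.576.
σ_{10d} = 3.9% × √10 = 12.333%; μ_{10d} = 10 × 0.065% = 0.650%.
VaR = −(0.650%) + 2.576 × 12.333% = 31.120%.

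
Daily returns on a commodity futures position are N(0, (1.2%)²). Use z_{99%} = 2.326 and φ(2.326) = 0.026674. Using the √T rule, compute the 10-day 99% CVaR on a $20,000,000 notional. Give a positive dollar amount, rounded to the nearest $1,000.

σ_{10d} = 1.2% × √10 = 3.795%.
ES multiplier = φ(z)/(1−α) = 0.026674/0.01 = 2.667.
ES = 3.795% × 2.667 = 10.121%; on $20,000,000: $2,024,200.

$2,024,000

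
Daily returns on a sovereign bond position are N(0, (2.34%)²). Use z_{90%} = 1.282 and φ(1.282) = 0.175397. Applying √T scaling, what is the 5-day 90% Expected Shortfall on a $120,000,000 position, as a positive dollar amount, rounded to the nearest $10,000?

σ_{5d} = 2.34% × √5 = 5.232%.
ES multiplier = φ(z)/(1−α) = 0.175397/0.1 = 1.754.
ES = 5.232% × 1.754 = 9.177%; on $120,000,000: $11,012,400.

$11,010,000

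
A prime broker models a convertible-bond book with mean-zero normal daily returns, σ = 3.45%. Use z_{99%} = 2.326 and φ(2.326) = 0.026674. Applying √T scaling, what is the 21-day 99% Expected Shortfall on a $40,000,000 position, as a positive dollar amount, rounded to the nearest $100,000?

$16,900,000

σ_{21d} = 3.45% × √21 = 15.810%.
ES multiplier = φ(z)/(1−α) = 0.026674/0.01 = 2.667.
ES = 15.810% × 2.667 = 42.165%; on $40,000,000: $16,866,000.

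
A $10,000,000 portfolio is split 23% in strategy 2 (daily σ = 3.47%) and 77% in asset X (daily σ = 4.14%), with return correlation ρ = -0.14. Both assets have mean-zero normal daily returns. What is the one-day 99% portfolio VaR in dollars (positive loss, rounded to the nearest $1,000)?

$739,000

σ_p² = 0.23²·3.47² + 0.77²·4.14² + 2·-0.14·0.23·0.77·3.47·4.14 = 10.0867 (%²).
σ_p = √10.0867 = 3.176%.
At 99%, z = 2.326.
VaR = 2.326 × 3.176% = 7.387%; on $10,000,000 that is $738,700.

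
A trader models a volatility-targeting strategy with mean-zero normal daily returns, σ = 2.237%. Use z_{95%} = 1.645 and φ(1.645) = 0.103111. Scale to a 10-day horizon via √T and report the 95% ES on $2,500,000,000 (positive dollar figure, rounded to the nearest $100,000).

$364,700,000

σ_{10d} = 2.237% × √10 = 7.074%.
ES multiplier = φ(z)/(1−α) = 0.103111/0.05 = 2.062.
ES = 7.074% × 2.062 = 14.587%; on $2,500,000,000: $364,675,000.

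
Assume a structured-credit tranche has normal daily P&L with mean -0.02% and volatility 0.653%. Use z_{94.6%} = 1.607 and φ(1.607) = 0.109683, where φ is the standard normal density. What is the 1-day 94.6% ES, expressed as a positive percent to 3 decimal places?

Tail multiplier: φ(z)/(1−α) = 0.109683 / 0.054 = 2.031.
ES = −(-0.02%) + 0.653% × 2.031 = 1.346%.

1.346%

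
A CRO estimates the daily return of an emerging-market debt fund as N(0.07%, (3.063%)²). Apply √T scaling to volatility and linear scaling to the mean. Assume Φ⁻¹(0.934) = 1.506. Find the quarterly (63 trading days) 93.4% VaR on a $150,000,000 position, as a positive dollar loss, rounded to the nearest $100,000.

$48,300,000

σ_{63d} = 3.063% × √63 = 24.312%; μ_{63d} = 63 × 0.07% = 4.410%.
VaR = −(4.410%) + 1.506 × 24.312% = 32.204%.
On $150,000,000: 0.32204 × $150,000,000 = $48,306,000.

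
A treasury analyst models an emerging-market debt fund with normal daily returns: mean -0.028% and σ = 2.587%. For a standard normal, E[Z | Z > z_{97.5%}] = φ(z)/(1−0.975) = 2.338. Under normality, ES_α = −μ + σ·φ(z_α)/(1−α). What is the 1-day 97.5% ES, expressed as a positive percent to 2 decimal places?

6.08%

ES = −(-0.028%) + 2.587% × 2.338 = 6.076%.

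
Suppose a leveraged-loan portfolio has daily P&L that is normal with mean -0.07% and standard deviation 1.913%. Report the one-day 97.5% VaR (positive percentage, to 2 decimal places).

3.82%

At 97.5% one-sided, z = 1.960.
VaR = −μ + z·σ = −(-0.07%) + 1.960 × 1.913% = 3.819%.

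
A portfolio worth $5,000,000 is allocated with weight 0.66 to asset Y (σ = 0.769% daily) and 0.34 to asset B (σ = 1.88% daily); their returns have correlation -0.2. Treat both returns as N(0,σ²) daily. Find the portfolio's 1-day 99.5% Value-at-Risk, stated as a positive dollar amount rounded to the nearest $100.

σ_p² = 0.66²·0.769² + 0.34²·1.88² + 2·-0.2·0.66·0.34·0.769·1.88 = 0.5364 (%²).
σ_p = √0.5364 = 0.732%.
At 99.5%, z = 2.576.
VaR = 2.576 × 0.732% = 1.886%; on $5,000,000 that is $94,300.

$94,300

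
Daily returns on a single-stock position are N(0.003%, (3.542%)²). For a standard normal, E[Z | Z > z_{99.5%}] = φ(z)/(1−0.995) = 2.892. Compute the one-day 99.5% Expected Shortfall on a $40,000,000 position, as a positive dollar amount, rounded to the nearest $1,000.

ES = −(0.003%) + 3.542% × 2.892 = 10.240%.
On $40,000,000: 0.10240 × $40,000,000 = $4,096,000.

$4,096,000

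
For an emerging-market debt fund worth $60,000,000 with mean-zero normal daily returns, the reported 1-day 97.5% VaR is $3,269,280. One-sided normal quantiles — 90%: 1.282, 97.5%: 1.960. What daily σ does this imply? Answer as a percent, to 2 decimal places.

VaR as a fraction: $3,269,280 / $60,000,000 = 5.449%.
σ = VaR / z = 5.449% / 1.960 = 2.780%.

2.78%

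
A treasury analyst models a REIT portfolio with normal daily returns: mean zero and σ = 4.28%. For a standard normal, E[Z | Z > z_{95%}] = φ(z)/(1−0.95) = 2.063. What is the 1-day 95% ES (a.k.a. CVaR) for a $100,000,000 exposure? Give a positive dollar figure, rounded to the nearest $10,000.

$8,830,000

ES = 4.28% × 2.063 = 8.830%.
On $100,000,000: 0.08830 × $100,000,000 = $8,830,000.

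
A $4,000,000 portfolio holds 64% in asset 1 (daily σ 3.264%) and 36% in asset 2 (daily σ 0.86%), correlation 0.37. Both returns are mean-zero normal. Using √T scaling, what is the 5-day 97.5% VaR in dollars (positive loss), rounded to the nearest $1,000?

$390,000

σ_p = √(0.64²·3.264² + 0.36²·0.86² + 2·0.37·0.64·0.36·3.264·0.86) = 2.222%.
σ_{5d} = 2.222% × √5 = 4.969%.
z(97.5%) = 1.960.
VaR = 1.960 × 4.969% = 9.739%; on $4,000,000 that is $389,560.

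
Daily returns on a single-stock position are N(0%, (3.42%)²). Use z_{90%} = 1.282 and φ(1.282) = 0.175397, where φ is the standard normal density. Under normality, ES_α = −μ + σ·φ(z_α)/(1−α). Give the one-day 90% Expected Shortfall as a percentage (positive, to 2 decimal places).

Tail multiplier: φ(z)/(1−α) = 0.175397 / 0.1 = 1.754.
ES = 3.42% × 1.754 = 5.999%.

6.00%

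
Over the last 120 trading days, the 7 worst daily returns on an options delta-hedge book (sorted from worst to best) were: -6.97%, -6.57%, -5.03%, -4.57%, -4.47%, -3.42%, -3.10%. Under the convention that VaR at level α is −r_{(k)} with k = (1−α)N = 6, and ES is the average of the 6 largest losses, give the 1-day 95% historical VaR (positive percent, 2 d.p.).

3.42%

k = 6; the 6th lowest return is -3.42%, so VaR = 3.42%.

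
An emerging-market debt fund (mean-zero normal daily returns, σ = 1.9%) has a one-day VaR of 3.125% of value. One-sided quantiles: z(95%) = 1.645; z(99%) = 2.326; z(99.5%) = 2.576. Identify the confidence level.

95%

Implied z = VaR/σ = 3.125 / 1.9 = 1.645.
This matches z(95%) = 1.645.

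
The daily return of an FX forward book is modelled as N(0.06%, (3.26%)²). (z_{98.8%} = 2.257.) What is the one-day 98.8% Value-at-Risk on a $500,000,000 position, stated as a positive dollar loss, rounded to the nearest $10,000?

$36,490,000

VaR = −μ + z·σ = −(0.06%) + 2.257 × 3.26% = 7.298%.
On $500,000,000: 0.07298 × $500,000,000 = $36,490,000.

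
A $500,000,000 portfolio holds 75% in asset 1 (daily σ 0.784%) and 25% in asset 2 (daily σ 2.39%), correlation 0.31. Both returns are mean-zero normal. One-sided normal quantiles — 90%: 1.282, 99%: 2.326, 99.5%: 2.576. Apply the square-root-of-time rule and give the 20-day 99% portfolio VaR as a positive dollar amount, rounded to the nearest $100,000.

$49,900,000

σ_p = √(0.75²·0.784² + 0.25²·2.39² + 2·0.31·0.75·0.25·0.784·2.39) = 0.959%.
σ_{20d} = 0.959% × √20 = 4.289%.
VaR = 2.326 × 4.289% = 9.976%; on $500,000,000 that is $49,880,000.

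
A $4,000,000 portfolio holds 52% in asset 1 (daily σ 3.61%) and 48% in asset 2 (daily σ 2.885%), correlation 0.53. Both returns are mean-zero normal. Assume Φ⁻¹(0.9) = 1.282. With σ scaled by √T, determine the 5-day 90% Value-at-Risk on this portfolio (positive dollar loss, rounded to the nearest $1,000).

σ_p = √(0.52²·3.61² + 0.48²·2.885² + 2·0.53·0.52·0.48·3.61·2.885) = 2.863%.
σ_{5d} = 2.863% × √5 = 6.402%.
VaR = 1.282 × 6.402% = 8.207%; on $4,000,000 that is $328,280.

$328,000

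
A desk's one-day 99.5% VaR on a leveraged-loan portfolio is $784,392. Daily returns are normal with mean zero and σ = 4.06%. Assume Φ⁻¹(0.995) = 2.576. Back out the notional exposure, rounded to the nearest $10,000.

$7,500,000

VaR as a fraction of value: z·σ = 2.576 × 4.06% = 10.4586%.
Position = $784,392 / 0.104586 = $7,500,000.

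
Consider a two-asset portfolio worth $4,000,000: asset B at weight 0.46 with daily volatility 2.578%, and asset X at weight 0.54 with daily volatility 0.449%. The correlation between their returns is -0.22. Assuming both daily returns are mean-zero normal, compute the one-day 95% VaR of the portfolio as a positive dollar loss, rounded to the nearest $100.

σ_p² = 0.46²·2.578² + 0.54²·0.449² + 2·-0.22·0.46·0.54·2.578·0.449 = 1.3386 (%²).
σ_p = √1.3386 = 1.157%.
At 95%, z = 1.645.
VaR = 1.645 × 1.157% = 1.903%; on $4,000,000 that is $76,120.

$76,100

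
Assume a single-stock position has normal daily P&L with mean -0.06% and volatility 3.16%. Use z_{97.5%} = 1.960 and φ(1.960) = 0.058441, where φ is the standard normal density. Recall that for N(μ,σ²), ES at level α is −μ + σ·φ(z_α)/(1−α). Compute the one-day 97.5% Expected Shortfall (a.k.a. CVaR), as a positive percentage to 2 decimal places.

Tail multiplier: φ(z)/(1−α) = 0.058441 / 0.025 = 2.338.
ES = −(-0.06%) + 3.16% × 2.338 = 7.448%.

7.45%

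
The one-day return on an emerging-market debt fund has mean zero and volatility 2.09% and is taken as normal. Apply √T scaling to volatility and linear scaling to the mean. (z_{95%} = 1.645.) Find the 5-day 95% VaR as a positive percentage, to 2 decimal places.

7.69%

σ_{5d} = 2.09% × √5 = 4.673%.
VaR = 1.645 × 4.673% = 7.687%.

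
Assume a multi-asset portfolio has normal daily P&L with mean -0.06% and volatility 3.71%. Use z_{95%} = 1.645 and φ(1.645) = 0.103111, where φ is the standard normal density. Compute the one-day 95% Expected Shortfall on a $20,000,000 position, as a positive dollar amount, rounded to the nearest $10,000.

Tail multiplier: φ(z)/(1−α) = 0.103111 / 0.05 = 2.062.
ES = −(-0.06%) + 3.71% × 2.062 = 7.710%.
On $20,000,000: 0.07710 × $20,000,000 = $1,542,000.

$1,540,000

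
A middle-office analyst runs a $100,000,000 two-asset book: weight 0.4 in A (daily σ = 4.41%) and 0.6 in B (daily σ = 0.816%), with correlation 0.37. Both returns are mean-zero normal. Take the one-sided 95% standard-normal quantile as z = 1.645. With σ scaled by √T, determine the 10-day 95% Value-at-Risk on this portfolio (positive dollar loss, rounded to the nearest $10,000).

$10,390,000

σ_p = √(0.4²·4.41² + 0.6²·0.816² + 2·0.37·0.4·0.6·4.41·0.816) = 1.998%.
σ_{10d} = 1.998% × √10 = 6.318%.
VaR = 1.645 × 6.318% = 10.393%; on $100,000,000 that is $10,393,000.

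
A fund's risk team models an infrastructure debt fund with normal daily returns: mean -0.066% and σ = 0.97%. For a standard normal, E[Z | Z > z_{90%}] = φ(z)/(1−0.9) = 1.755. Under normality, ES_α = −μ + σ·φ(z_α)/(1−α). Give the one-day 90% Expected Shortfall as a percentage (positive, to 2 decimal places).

1.77%

ES = −(-0.066%) + 0.97% × 1.755 = 1.768%.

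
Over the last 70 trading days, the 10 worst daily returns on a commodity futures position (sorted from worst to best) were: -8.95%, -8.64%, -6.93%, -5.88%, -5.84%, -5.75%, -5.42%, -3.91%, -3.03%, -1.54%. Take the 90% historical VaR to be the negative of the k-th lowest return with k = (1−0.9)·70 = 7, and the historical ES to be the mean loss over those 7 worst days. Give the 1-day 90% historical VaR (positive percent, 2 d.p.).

k = 7; the 7th lowest return is -5.42%, so VaR = 5.42%.

5.42%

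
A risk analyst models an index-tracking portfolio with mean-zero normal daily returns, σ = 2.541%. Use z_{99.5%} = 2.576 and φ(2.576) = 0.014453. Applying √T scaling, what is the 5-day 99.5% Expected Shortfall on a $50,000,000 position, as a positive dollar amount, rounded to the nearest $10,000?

σ_{5d} = 2.541% × √5 = 5.682%.
ES multiplier = φ(z)/(1−α) = 0.014453/0.005 = 2.891.
ES = 5.682% × 2.891 = 16.427%; on $50,000,000: $8,213,500.

$8,210,000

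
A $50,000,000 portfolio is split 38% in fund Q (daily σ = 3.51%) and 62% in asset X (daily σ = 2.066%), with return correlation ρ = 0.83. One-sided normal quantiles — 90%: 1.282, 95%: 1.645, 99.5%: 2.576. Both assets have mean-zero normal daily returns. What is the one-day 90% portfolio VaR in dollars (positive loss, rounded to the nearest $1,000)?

σ_p² = 0.38²·3.51² + 0.62²·2.066² + 2·0.83·0.38·0.62·3.51·2.066 = 6.2559 (%²).
σ_p = √6.2559 = 2.501%.
VaR = 1.282 × 2.501% = 3.206%; on $50,000,000 that is $1,603,000.

$1,603,000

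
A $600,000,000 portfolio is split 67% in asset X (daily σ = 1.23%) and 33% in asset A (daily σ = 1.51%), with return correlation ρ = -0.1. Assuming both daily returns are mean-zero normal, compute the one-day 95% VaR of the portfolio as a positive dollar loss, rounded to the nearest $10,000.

$9,070,000

σ_p² = 0.67²·1.23² + 0.33²·1.51² + 2·-0.1·0.67·0.33·1.23·1.51 = 0.8453 (%²).
σ_p = √0.8453 = 0.919%.
At 95%, z = 1.645.
VaR = 1.645 × 0.919% = 1.512%; on $600,000,000 that is $9,072,000.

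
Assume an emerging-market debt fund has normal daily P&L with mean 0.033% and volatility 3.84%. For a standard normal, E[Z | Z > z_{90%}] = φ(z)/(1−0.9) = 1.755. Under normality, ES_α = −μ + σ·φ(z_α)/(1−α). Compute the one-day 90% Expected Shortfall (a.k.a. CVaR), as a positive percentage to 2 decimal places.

6.71%

ES = −(0.033%) + 3.84% × 1.755 = 6.706%.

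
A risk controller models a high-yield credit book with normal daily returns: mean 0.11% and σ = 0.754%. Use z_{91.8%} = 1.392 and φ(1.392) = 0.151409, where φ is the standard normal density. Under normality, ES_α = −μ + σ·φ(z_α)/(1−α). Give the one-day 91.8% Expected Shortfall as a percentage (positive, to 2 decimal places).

1.28%

Tail multiplier: φ(z)/(1−α) = 0.151409 / 0.082 = 1.846.
ES = −(0.11%) + 0.754% × 1.846 = 1.282%.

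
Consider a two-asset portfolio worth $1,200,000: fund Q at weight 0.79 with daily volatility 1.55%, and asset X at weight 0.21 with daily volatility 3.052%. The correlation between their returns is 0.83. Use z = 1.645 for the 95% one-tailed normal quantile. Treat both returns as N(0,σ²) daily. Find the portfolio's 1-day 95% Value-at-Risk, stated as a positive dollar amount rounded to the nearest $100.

σ_p² = 0.79²·1.55² + 0.21²·3.052² + 2·0.83·0.79·0.21·1.55·3.052 = 3.2130 (%²).
σ_p = √3.2130 = 1.792%.
VaR = 1.645 × 1.792% = 2.948%; on $1,200,000 that is $35,376.

$35,400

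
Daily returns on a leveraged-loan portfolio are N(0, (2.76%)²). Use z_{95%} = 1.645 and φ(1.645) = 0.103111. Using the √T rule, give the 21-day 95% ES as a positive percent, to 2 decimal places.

26.08%

σ_{21d} = 2.76% × √21 = 12.648%.
ES multiplier = φ(z)/(1−α) = 0.103111/0.05 = 2.062.
ES = 12.648% × 2.062 = 26.080%.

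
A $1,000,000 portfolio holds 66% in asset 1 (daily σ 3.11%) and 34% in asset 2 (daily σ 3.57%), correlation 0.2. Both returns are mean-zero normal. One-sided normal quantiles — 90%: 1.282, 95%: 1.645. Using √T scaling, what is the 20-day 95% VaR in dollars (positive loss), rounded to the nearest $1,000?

σ_p = √(0.66²·3.11² + 0.34²·3.57² + 2·0.2·0.66·0.34·3.11·3.57) = 2.585%.
σ_{20d} = 2.585% × √20 = 11.560%.
VaR = 1.645 × 11.560% = 19.016%; on $1,000,000 that is $190,160.

$190,000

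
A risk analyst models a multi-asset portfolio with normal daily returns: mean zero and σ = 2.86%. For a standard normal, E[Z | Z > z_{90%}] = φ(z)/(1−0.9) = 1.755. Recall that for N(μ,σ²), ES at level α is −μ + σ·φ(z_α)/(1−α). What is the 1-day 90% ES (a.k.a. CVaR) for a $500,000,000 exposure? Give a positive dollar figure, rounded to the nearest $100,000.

ES = 2.86% × 1.755 = 5.019%.
On $500,000,000: 0.05019 × $500,000,000 = $25,095,000.

$25,100,000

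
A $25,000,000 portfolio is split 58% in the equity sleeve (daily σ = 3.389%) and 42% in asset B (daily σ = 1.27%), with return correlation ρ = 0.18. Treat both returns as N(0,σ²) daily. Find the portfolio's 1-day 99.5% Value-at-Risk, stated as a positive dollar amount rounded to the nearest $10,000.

σ_p² = 0.58²·3.389² + 0.42²·1.27² + 2·0.18·0.58·0.42·3.389·1.27 = 4.5256 (%²).
σ_p = √4.5256 = 2.127%.
At 99.5%, z = 2.576.
VaR = 2.576 × 2.127% = 5.479%; on $25,000,000 that is $1,369,750.

$1,370,000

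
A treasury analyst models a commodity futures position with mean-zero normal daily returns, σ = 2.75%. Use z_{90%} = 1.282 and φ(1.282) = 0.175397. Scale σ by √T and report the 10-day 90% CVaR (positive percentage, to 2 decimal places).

15.25%

σ_{10d} = 2.75% × √10 = 8.696%.
ES multiplier = φ(z)/(1−α) = 0.175397/0.1 = 1.754.
ES = 8.696% × 1.754 = 15.253%.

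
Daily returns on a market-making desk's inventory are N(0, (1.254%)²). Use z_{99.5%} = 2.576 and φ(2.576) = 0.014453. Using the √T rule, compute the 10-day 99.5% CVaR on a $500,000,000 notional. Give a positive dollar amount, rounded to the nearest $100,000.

$57,300,000

σ_{10d} = 1.254% × √10 = 3.965%.
ES multiplier = φ(z)/(1−α) = 0.014453/0.005 = 2.891.
ES = 3.965% × 2.891 = 11.463%; on $500,000,000: $57,315,000.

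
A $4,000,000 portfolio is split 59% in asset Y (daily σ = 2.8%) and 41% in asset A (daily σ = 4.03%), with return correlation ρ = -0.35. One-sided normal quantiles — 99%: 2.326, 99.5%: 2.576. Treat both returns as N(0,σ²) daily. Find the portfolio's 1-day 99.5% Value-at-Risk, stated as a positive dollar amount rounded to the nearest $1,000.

σ_p² = 0.59²·2.8² + 0.41²·4.03² + 2·-0.35·0.59·0.41·2.8·4.03 = 3.5485 (%²).
σ_p = √3.5485 = 1.884%.
VaR = 2.576 × 1.884% = 4.853%; on $4,000,000 that is $194,120.

$194,000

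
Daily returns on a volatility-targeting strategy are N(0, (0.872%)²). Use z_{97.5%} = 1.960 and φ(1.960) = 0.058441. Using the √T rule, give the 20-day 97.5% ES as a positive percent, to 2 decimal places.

9.12%

σ_{20d} = 0.872% × √20 = 3.900%.
ES multiplier = φ(z)/(1−α) = 0.058441/0.025 = 2.338.
ES = 3.900% × 2.338 = 9.118%.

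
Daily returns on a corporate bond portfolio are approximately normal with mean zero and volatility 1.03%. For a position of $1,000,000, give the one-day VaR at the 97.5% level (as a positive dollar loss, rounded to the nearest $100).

$20,200

At 97.5% one-sided, z = 1.960.
VaR = z·σ = 1.960 × 1.03% = 2.019%.
On $1,000,000: 0.02019 × $1,000,000 = $20,190.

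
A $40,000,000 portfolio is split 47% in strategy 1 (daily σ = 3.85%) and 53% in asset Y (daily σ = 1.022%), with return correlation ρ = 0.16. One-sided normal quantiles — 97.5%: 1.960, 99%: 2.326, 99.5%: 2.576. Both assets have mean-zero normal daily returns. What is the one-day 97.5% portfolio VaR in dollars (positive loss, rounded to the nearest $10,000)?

$1,540,000

σ_p² = 0.47²·3.85² + 0.53²·1.022² + 2·0.16·0.47·0.53·3.85·1.022 = 3.8813 (%²).
σ_p = √3.8813 = 1.970%.
VaR = 1.960 × 1.970% = 3.861%; on $40,000,000 that is $1,544,400.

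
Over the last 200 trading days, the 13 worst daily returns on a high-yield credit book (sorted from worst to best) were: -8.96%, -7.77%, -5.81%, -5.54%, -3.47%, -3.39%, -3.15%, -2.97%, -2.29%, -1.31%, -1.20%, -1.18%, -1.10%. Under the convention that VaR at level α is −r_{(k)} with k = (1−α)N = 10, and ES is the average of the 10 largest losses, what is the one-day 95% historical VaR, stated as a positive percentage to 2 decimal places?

k = 10; the 10th lowest return is -1.31%, so VaR = 1.31%.

1.31%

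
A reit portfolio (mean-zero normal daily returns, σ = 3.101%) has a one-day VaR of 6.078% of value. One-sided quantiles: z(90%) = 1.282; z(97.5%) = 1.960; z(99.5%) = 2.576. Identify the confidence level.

Implied z = VaR/σ = 6.078 / 3.101 = 1.960.
This matches z(97.5%) = 1.960.

97.5%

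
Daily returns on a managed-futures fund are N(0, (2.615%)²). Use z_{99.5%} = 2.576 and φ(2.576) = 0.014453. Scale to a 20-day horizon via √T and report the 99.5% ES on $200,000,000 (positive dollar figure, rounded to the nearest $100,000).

σ_{20d} = 2.615% × √20 = 11.695%.
ES multiplier = φ(z)/(1−α) = 0.014453/0.005 = 2.891.
ES = 11.695% × 2.891 = 33.810%; on $200,000,000: $67,620,000.

$67,600,000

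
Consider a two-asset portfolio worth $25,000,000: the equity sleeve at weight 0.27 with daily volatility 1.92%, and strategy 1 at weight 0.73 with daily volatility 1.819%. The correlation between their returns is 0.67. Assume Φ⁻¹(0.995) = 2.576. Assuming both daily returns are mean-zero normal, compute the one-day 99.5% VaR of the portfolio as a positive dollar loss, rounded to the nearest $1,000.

σ_p² = 0.27²·1.92² + 0.73²·1.819² + 2·0.67·0.27·0.73·1.92·1.819 = 2.9544 (%²).
σ_p = √2.9544 = 1.719%.
VaR = 2.576 × 1.719% = 4.428%; on $25,000,000 that is $1,107,000.

$1,107,000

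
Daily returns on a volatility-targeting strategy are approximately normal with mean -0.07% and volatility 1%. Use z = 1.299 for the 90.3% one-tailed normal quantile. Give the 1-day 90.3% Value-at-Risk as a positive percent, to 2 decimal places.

1.37%

VaR = −μ + z·σ = −(-0.07%) + 1.299 × 1% = 1.369%.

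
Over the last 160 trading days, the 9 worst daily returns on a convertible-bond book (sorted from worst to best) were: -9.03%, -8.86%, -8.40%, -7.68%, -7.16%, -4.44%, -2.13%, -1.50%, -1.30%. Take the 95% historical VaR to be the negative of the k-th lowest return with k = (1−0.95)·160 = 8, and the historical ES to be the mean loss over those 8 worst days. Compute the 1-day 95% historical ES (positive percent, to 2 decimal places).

The 8 worst returns sum to -49.20%.
ES = −(-49.20%) / 8 = 6.15%.

6.15%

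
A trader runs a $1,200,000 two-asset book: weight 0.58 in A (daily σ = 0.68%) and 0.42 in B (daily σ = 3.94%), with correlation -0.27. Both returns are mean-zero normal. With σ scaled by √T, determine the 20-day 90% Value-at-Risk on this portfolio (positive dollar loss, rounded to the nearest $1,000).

σ_p = √(0.58²·0.68² + 0.42²·3.94² + 2·-0.27·0.58·0.42·0.68·3.94) = 1.594%.
σ_{20d} = 1.594% × √20 = 7.129%.
z(90%) = 1.282.
VaR = 1.282 × 7.129% = 9.139%; on $1,200,000 that is $109,668.

$110,000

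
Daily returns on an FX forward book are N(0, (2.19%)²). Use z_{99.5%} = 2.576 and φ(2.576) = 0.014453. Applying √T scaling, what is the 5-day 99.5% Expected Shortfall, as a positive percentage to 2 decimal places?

14.16%

σ_{5d} = 2.19% × √5 = 4.897%.
ES multiplier = φ(z)/(1−α) = 0.014453/0.005 = 2.891.
ES = 4.897% × 2.891 = 14.157%.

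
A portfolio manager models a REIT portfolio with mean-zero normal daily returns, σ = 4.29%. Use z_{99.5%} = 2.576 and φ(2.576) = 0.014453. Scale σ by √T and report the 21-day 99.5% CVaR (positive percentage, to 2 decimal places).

56.83%

σ_{21d} = 4.29% × √21 = 19.659%.
ES multiplier = φ(z)/(1−α) = 0.014453/0.005 = 2.891.
ES = 19.659% × 2.891 = 56.834%.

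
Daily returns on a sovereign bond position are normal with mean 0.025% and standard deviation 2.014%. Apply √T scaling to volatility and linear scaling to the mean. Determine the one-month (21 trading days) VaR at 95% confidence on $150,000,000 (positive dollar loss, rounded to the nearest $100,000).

At 95%, z = 1.645.
σ_{21d} = 2.014% × √21 = 9.229%; μ_{21d} = 21 × 0.025% = 0.525%.
VaR = −(0.525%) + 1.645 × 9.229% = 14.657%.
On $150,000,000: 0.14657 × $150,000,000 = $21,985,500.

$22,000,000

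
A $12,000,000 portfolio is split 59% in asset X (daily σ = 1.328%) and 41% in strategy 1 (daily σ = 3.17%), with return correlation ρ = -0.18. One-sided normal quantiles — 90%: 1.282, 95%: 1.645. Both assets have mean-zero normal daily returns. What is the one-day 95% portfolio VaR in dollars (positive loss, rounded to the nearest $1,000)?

$275,000

σ_p² = 0.59²·1.328² + 0.41²·3.17² + 2·-0.18·0.59·0.41·1.328·3.17 = 1.9365 (%²).
σ_p = √1.9365 = 1.392%.
VaR = 1.645 × 1.392% = 2.290%; on $12,000,000 that is $274,800.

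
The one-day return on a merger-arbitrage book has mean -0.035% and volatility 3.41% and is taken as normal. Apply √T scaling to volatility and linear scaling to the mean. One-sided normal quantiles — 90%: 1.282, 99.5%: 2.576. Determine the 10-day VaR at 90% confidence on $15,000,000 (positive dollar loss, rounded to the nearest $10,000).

$2,130,000

σ_{10d} = 3.41% × √10 = 10.783%; μ_{10d} = 10 × -0.035% = -0.350%.
VaR = −(-0.350%) + 1.282 × 10.783% = 14.174%.
On $15,000,000: 0.14174 × $15,000,000 = $2,126,100.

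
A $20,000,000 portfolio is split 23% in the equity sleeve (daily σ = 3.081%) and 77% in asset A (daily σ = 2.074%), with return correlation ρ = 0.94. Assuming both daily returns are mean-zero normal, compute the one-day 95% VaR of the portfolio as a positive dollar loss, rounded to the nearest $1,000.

$749,000

σ_p² = 0.23²·3.081² + 0.77²·2.074² + 2·0.94·0.23·0.77·3.081·2.074 = 5.1800 (%²).
σ_p = √5.1800 = 2.276%.
At 95%, z = 1.645.
VaR = 1.645 × 2.276% = 3.744%; on $20,000,000 that is $748,800.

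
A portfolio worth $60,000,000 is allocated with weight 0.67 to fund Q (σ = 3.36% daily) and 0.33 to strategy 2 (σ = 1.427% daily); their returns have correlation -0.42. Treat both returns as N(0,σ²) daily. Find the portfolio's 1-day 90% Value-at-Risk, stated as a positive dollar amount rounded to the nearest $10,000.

$1,610,000

σ_p² = 0.67²·3.36² + 0.33²·1.427² + 2·-0.42·0.67·0.33·3.36·1.427 = 4.3992 (%²).
σ_p = √4.3992 = 2.097%.
At 90%, z = 1.282.
VaR = 1.282 × 2.097% = 2.688%; on $60,000,000 that is $1,612,800.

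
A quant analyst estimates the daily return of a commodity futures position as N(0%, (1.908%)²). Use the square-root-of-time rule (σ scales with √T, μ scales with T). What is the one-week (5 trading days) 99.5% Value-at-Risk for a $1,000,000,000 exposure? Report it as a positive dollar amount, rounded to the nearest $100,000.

At 99.5%, z = 2.576.
σ_{5d} = 1.908% × √5 = 4.266%.
VaR = 2.576 × 4.266% = 10.989%.
On $1,000,000,000: 0.10989 × $1,000,000,000 = $109,890,000.

$109,900,000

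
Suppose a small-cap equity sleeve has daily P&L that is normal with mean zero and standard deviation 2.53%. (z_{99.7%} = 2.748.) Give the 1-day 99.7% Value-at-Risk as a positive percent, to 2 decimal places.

6.95%

VaR = z·σ = 2.748 × 2.53% = 6.952%.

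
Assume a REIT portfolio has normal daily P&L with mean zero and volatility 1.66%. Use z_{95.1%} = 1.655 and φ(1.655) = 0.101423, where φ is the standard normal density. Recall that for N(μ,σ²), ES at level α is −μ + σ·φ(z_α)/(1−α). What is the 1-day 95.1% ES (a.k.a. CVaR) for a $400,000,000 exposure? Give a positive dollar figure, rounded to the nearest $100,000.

$13,700,000

Tail multiplier: φ(z)/(1−α) = 0.101423 / 0.049 = 2.070.
ES = 1.66% × 2.070 = 3.436%.
On $400,000,000: 0.03436 × $400,000,000 = $13,744,000.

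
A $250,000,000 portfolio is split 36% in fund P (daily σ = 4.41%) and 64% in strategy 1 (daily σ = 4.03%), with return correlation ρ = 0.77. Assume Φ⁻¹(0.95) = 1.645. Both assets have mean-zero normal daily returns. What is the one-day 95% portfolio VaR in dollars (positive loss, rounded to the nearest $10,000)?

$16,180,000

σ_p² = 0.36²·4.41² + 0.64²·4.03² + 2·0.77·0.36·0.64·4.41·4.03 = 15.4786 (%²).
σ_p = √15.4786 = 3.934%.
VaR = 1.645 × 3.934% = 6.471%; on $250,000,000 that is $16,177,500.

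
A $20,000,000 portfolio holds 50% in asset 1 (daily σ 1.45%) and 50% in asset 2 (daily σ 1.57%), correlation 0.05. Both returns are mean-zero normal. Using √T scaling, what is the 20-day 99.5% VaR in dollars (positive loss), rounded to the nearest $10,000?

$2,520,000

σ_p = √(0.5²·1.45² + 0.5²·1.57² + 2·0.05·0.5·0.5·1.45·1.57) = 1.095%.
σ_{20d} = 1.095% × √20 = 4.897%.
z(99.5%) = 2.576.
VaR = 2.576 × 4.897% = 12.615%; on $20,000,000 that is $2,523,000.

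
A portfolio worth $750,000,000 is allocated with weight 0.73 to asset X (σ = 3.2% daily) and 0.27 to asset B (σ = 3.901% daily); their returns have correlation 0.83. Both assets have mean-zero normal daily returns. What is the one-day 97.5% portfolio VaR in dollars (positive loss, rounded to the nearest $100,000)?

$48,000,000

σ_p² = 0.73²·3.2² + 0.27²·3.901² + 2·0.83·0.73·0.27·3.2·3.901 = 10.6506 (%²).
σ_p = √10.6506 = 3.264%.
At 97.5%, z = 1.960.
VaR = 1.960 × 3.264% = 6.397%; on $750,000,000 that is $47,977,500.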